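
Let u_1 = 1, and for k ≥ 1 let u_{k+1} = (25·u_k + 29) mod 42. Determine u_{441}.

35

Computing terms: u_1 = 1,  u_2 = 12,  u_3 = 35,  u_4 = 22,  u_5 = 33,  u_6 = 14,  u_7 = 1.
Since u_7 = u_1 = 1, the sequence is periodic with period 6.
(441 - 1) mod 6 = 2, so u_{441} = u_3 = 35.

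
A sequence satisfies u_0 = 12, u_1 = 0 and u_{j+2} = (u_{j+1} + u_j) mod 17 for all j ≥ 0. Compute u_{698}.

We have u_0 = 12; u_1 = 0; u_2 = 12; u_3 = 12; u_4 = 7; u_5 = 2; u_6 = 9; u_7 = 11; u_8 = 3; u_9 = 14; u_{10} = 0; u_{11} = 14; u_{12} = 14; u_{13} = 11; u_{14} = 8; u_{15} = 2; u_{16} = 10; u_{17} = 12; u_{18} = 5; u_{19} = 0; u_{20} = 5; u_{21} = 5; u_{22} = 10; u_{23} = 15; u_{24} = 8; u_{25} = 6; u_{26} = 14; u_{27} = 3; u_{28} = 0; u_{29} = 3; u_{30} = 3; u_{31} = 6; u_{32} = 9; u_{33} = 15; u_{34} = 7; u_{35} = 5; u_{36} = 12; u_{37} = 0.
Since (u_{36}, u_{37}) = (u_0, u_1) = (12, 0) (two consecutive terms determine the rest), the sequence is periodic with period 36.
(698 - 0) mod 36 = 14, so u_{698} = u_{14} = 8.

8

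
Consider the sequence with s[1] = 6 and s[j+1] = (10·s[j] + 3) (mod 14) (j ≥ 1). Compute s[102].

Listing terms: s[1] = 6, s[2] = 7, s[3] = 3, s[4] = 5, s[5] = 11, s[6] = 1, s[7] = 13, s[8] = 7.
Since s[8] = s[2] = 7, the sequence is eventually periodic: after a pre-period of length 1 it cycles with period 6.
For j ≥ 2, s[j] depends only on (j - 2) mod 6. (102 - 2) mod 6 = 4, so s[102] = s[6] = 1.

1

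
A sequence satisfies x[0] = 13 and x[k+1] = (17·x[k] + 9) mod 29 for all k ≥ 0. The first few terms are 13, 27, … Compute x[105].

Computing terms: x[0] = 13; x[1] = 27; x[2] = 4; x[3] = 19; x[4] = 13.
Since x[4] = x[0] = 13, the sequence is periodic with period 4.
So x[105] = x[0 + ((105-0) mod 4)] = x[1] = 27.

27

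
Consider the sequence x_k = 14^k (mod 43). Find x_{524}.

40

Listing terms: x_1 = 14; x_2 = 24; x_3 = 35; x_4 = 17; x_5 = 23; x_6 = 21; x_7 = 36; x_8 = 31; x_9 = 4; x_{10} = 13; x_{11} = 10; x_{12} = 11; x_{13} = 25; x_{14} = 6; x_{15} = 41; x_{16} = 15; x_{17} = 38; x_{18} = 16; x_{19} = 9; x_{20} = 40; x_{21} = 1; x_{22} = 14.
Since x_{22} = x_1 = 14, the sequence is periodic with period 21.
So x_{524} = x_{1 + ((524-1) mod 21)} = x_{20} = 40.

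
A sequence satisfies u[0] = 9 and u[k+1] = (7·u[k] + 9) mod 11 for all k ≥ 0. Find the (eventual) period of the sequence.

We have u[0] = 9,  u[1] = 6,  u[2] = 7,  u[3] = 3,  u[4] = 8,  u[5] = 10,  u[6] = 2,  u[7] = 1,  u[8] = 5,  u[9] = 0,  u[10] = 9.
The sequence repeats with period 10.

10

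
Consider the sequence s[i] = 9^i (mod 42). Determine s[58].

Listing terms: s[1] = 9,  s[2] = 39,  s[3] = 15,  s[4] = 9.
Since s[4] = s[1] = 9, the sequence is periodic with period 3.
(58 - 1) mod 3 = 0, so s[58] = s[1] = 9.

9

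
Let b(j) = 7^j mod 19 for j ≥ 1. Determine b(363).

1

We have b(1) = 7,  b(2) = 11,  b(3) = 1,  b(4) = 7.
Since b(4) = b(1) = 7, the sequence is periodic with period 3.
So b(363) = b(1 + ((363-1) mod 3)) = b(3) = 1.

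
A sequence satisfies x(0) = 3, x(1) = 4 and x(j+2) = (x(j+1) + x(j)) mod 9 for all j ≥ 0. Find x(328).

0

Listing terms: x(0) = 3,  x(1) = 4,  x(2) = 7,  x(3) = 2,  x(4) = 0,  x(5) = 2,  x(6) = 2,  x(7) = 4,  x(8) = 6,  x(9) = 1,  x(10) = 7,  x(11) = 8,  x(12) = 6,  x(13) = 5,  x(14) = 2,  x(15) = 7,  x(16) = 0,  x(17) = 7,  x(18) = 7,  x(19) = 5,  x(20) = 3,  x(21) = 8,  x(22) = 2,  x(23) = 1,  x(24) = 3,  x(25) = 4.
Since (x(24), x(25)) = (x(0), x(1)) = (3, 4) (two consecutive terms determine the rest), the sequence is periodic with period 24.
So x(328) = x(0 + ((328-0) mod 24)) = x(16) = 0.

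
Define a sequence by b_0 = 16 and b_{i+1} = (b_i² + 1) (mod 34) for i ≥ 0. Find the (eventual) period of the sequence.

6

Computing terms: b_0 = 16, b_1 = 19, b_2 = 22, b_3 = 9, b_4 = 14, b_5 = 27, b_6 = 16.
Since b_6 = b_0 = 16, the sequence is periodic with period 6.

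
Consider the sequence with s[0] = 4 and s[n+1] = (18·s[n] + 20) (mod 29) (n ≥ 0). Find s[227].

28

Computing terms: s[0] = 4, s[1] = 5, s[2] = 23, s[3] = 28, s[4] = 2, s[5] = 27, s[6] = 13, s[7] = 22, s[8] = 10, s[9] = 26, s[10] = 24, s[11] = 17, s[12] = 7, s[13] = 1, s[14] = 9, s[15] = 8, s[16] = 19, s[17] = 14, s[18] = 11, s[19] = 15, s[20] = 0, s[21] = 20, s[22] = 3, s[23] = 16, s[24] = 18, s[25] = 25, s[26] = 6, s[27] = 12, s[28] = 4.
Since s[28] = s[0] = 4, the sequence is periodic with period 28.
(227 - 0) mod 28 = 3, so s[227] = s[3] = 28.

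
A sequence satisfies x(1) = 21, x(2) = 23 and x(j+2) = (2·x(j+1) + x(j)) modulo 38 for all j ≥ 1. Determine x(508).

1

x(1) = 21,  x(2) = 23,  x(3) = 29,  x(4) = 5,  x(5) = 1,  x(6) = 7,  x(7) = 15,  x(8) = 37,  x(9) = 13,  x(10) = 25,  x(11) = 25,  x(12) = 37,  x(13) = 23,  x(14) = 7,  x(15) = 37,  x(16) = 5,  x(17) = 9,  x(18) = 23,  x(19) = 17,  x(20) = 19,  x(21) = 17,  x(22) = 15,  x(23) = 9,  x(24) = 33,  x(25) = 37,  x(26) = 31,  x(27) = 23,  x(28) = 1,  x(29) = 25,  x(30) = 13,  x(31) = 13,  x(32) = 1,  x(33) = 15,  x(34) = 31,  x(35) = 1,  x(36) = 33,  x(37) = 29,  x(38) = 15,  x(39) = 21,  x(40) = 19,  x(41) = 21,  x(42) = 23.
The sequence repeats with period 40.
(508 - 1) mod 40 = 27, so x(508) = x(28) = 1.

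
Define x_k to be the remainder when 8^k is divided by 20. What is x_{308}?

16

Computing terms: x_1 = 8; x_2 = 4; x_3 = 12; x_4 = 16; x_5 = 8.
Since x_5 = x_1 = 8, the sequence is periodic with period 4.
So x_{308} = x_{1 + ((308-1) mod 4)} = x_4 = 16.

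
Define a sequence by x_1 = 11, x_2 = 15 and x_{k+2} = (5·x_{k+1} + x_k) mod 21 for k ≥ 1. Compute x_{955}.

Computing terms: x_1 = 11,  x_2 = 15,  x_3 = 2,  x_4 = 4,  x_5 = 1,  x_6 = 9,  x_7 = 4,  x_8 = 8,  x_9 = 2,  x_{10} = 18,  x_{11} = 8,  x_{12} = 16,  x_{13} = 4,  x_{14} = 15,  x_{15} = 16,  x_{16} = 11,  x_{17} = 8,  x_{18} = 9,  x_{19} = 11,  x_{20} = 1,  x_{21} = 16,  x_{22} = 18,  x_{23} = 1,  x_{24} = 2,  x_{25} = 11,  x_{26} = 15.
Since (x_{25}, x_{26}) = (x_1, x_2) = (11, 15) (two consecutive terms determine the rest), the sequence is periodic with period 24.
So x_{955} = x_{1 + ((955-1) mod 24)} = x_{19} = 11.

11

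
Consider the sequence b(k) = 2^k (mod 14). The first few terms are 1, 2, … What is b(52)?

2

We have b(0) = 1,  b(1) = 2,  b(2) = 4,  b(3) = 8,  b(4) = 2.
Since b(4) = b(1) = 2, the sequence is eventually periodic: after a pre-period of length 1 it cycles with period 3.
For k ≥ 1, b(k) depends only on (k - 1) mod 3. (52 - 1) mod 3 = 0, so b(52) = b(1) = 2.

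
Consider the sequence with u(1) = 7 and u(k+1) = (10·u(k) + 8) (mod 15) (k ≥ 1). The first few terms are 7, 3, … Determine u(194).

3

Listing terms: u(1) = 7, u(2) = 3, u(3) = 8, u(4) = 13, u(5) = 3.
Since u(5) = u(2) = 3, the sequence is eventually periodic: after a pre-period of length 1 it cycles with period 3.
For k ≥ 2, u(k) depends only on (k - 2) mod 3. (194 - 2) mod 3 = 0, so u(194) = u(2) = 3.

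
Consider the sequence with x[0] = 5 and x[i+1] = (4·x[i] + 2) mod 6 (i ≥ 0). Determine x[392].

0

Computing terms: x[0] = 5; x[1] = 4; x[2] = 0; x[3] = 2; x[4] = 4.
Since x[4] = x[1] = 4, the sequence is eventually periodic: after a pre-period of length 1 it cycles with period 3.
For i ≥ 1, x[i] depends only on (i - 1) mod 3. (392 - 1) mod 3 = 1, so x[392] = x[2] = 0.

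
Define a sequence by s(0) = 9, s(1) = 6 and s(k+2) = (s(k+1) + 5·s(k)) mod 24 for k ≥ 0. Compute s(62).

s(0) = 9,  s(1) = 6,  s(2) = 3,  s(3) = 9,  s(4) = 0,  s(5) = 21,  s(6) = 21,  s(7) = 6,  s(8) = 15,  s(9) = 21,  s(10) = 0,  s(11) = 9,  s(12) = 9,  s(13) = 6.
Since (s(12), s(13)) = (s(0), s(1)) = (9, 6) (two consecutive terms determine the rest), the sequence is periodic with period 12.
(62 - 0) mod 12 = 2, so s(62) = s(2) = 3.

3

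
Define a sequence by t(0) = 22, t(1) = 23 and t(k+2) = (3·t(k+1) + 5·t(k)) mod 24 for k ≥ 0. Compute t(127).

19

We have t(0) = 22,  t(1) = 23,  t(2) = 11,  t(3) = 4,  t(4) = 19,  t(5) = 5,  t(6) = 14,  t(7) = 19,  t(8) = 7,  t(9) = 20,  t(10) = 23,  t(11) = 1,  t(12) = 22,  t(13) = 23.
The sequence repeats with period 12.
So t(127) = t(0 + ((127-0) mod 12)) = t(7) = 19.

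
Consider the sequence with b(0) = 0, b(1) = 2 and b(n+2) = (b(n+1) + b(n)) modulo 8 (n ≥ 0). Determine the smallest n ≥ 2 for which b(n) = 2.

Computing terms: b(0) = 0; b(1) = 2; b(2) = 2; b(3) = 4; b(4) = 6; b(5) = 2; b(6) = 0; b(7) = 2.
The sequence repeats with period 6.
The value 2 first appears (with n ≥ 2) at b(2).

2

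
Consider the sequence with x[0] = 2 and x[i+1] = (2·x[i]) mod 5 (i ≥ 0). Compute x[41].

4

Listing terms: x[0] = 2,  x[1] = 4,  x[2] = 3,  x[3] = 1,  x[4] = 2.
The sequence repeats with period 4.
(41 - 0) mod 4 = 1, so x[41] = x[1] = 4.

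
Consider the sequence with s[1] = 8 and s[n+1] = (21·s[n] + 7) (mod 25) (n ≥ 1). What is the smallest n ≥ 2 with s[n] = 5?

17

Computing terms: s[1] = 8,  s[2] = 0,  s[3] = 7,  s[4] = 4,  s[5] = 16,  s[6] = 18,  s[7] = 10,  s[8] = 17,  s[9] = 14,  s[10] = 1,  s[11] = 3,  s[12] = 20,  s[13] = 2,  s[14] = 24,  s[15] = 11,  s[16] = 13,  s[17] = 5,  s[18] = 12,  s[19] = 9,  s[20] = 21,  s[21] = 23,  s[22] = 15,  s[23] = 22,  s[24] = 19,  s[25] = 6,  s[26] = 8.
Since s[26] = s[1] = 8, the sequence is periodic with period 25.
The value 5 first appears (with n ≥ 2) at s[17].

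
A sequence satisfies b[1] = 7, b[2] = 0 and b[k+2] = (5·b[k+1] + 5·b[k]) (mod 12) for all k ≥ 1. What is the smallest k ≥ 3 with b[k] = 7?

b[1] = 7,  b[2] = 0,  b[3] = 11,  b[4] = 7,  b[5] = 6,  b[6] = 5,  b[7] = 7,  b[8] = 0.
The sequence repeats with period 6.
The value 7 first appears (with k ≥ 3) at b[4].

4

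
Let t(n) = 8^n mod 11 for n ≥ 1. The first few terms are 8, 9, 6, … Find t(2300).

We have t(1) = 8, t(2) = 9, t(3) = 6, t(4) = 4, t(5) = 10, t(6) = 3, t(7) = 2, t(8) = 5, t(9) = 7, t(10) = 1, t(11) = 8.
The sequence repeats with period 10.
(2300 - 1) mod 10 = 9, so t(2300) = t(10) = 1.

1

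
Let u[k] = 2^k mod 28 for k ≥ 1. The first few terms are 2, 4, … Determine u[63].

8

We have u[1] = 2; u[2] = 4; u[3] = 8; u[4] = 16; u[5] = 4.
Since u[5] = u[2] = 4, the sequence is eventually periodic: after a pre-period of length 1 it cycles with period 3.
For k ≥ 2, u[k] depends only on (k - 2) mod 3. (63 - 2) mod 3 = 1, so u[63] = u[3] = 8.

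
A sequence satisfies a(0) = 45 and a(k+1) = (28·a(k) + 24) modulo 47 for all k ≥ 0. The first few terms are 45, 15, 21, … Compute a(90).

a(0) = 45, a(1) = 15, a(2) = 21, a(3) = 1, a(4) = 5, a(5) = 23, a(6) = 10, a(7) = 22, a(8) = 29, a(9) = 37, a(10) = 26, a(11) = 0, a(12) = 24, a(13) = 38, a(14) = 7, a(15) = 32, a(16) = 27, a(17) = 28, a(18) = 9, a(19) = 41, a(20) = 44, a(21) = 34, a(22) = 36, a(23) = 45.
The sequence repeats with period 23.
(90 - 0) mod 23 = 21, so a(90) = a(21) = 34.

34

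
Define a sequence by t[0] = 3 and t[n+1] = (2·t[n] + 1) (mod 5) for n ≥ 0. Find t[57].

We have t[0] = 3; t[1] = 2; t[2] = 0; t[3] = 1; t[4] = 3.
The sequence repeats with period 4.
So t[57] = t[0 + ((57-0) mod 4)] = t[1] = 2.

2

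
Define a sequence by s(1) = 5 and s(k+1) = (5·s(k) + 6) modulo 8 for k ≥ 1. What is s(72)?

We have s(1) = 5; s(2) = 7; s(3) = 1; s(4) = 3; s(5) = 5.
Since s(5) = s(1) = 5, the sequence is periodic with period 4.
So s(72) = s(1 + ((72-1) mod 4)) = s(4) = 3.

3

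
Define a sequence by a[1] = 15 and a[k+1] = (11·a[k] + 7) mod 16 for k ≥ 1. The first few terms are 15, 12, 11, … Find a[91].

a[1] = 15,  a[2] = 12,  a[3] = 11,  a[4] = 0,  a[5] = 7,  a[6] = 4,  a[7] = 3,  a[8] = 8,  a[9] = 15.
Since a[9] = a[1] = 15, the sequence is periodic with period 8.
(91 - 1) mod 8 = 2, so a[91] = a[3] = 11.

11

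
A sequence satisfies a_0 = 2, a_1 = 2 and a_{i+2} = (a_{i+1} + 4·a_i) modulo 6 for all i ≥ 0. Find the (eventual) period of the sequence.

Computing terms: a_0 = 2, a_1 = 2, a_2 = 4, a_3 = 0, a_4 = 4, a_5 = 4, a_6 = 2, a_7 = 0, a_8 = 2, a_9 = 2.
The sequence repeats with period 8.

8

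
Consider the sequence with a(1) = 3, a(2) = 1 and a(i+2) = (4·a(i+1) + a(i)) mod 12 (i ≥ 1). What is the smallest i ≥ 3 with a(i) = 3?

5

Listing terms: a(1) = 3, a(2) = 1, a(3) = 7, a(4) = 5, a(5) = 3, a(6) = 5, a(7) = 11, a(8) = 1, a(9) = 3, a(10) = 1.
Since (a(9), a(10)) = (a(1), a(2)) = (3, 1) (two consecutive terms determine the rest), the sequence is periodic with period 8.
The value 3 first appears (with i ≥ 3) at a(5).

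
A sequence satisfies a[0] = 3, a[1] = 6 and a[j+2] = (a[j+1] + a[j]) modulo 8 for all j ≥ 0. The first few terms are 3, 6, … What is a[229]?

6

Listing terms: a[0] = 3, a[1] = 6, a[2] = 1, a[3] = 7, a[4] = 0, a[5] = 7, a[6] = 7, a[7] = 6, a[8] = 5, a[9] = 3, a[10] = 0, a[11] = 3, a[12] = 3, a[13] = 6.
The sequence repeats with period 12.
(229 - 0) mod 12 = 1, so a[229] = a[1] = 6.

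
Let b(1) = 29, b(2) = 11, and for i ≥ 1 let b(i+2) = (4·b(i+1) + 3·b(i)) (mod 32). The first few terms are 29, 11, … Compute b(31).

b(1) = 29,  b(2) = 11,  b(3) = 3,  b(4) = 13,  b(5) = 29,  b(6) = 27,  b(7) = 3,  b(8) = 29,  b(9) = 29,  b(10) = 11.
The sequence repeats with period 8.
So b(31) = b(1 + ((31-1) mod 8)) = b(7) = 3.

3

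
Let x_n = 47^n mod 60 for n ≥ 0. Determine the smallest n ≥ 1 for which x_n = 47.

x_0 = 1; x_1 = 47; x_2 = 49; x_3 = 23; x_4 = 1.
Since x_4 = x_0 = 1, the sequence is periodic with period 4.
The value 47 first appears (with n ≥ 1) at x_1.

1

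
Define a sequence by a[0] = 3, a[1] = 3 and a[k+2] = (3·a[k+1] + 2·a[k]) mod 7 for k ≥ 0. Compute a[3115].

We have a[0] = 3,  a[1] = 3,  a[2] = 1,  a[3] = 2,  a[4] = 1,  a[5] = 0,  a[6] = 2,  a[7] = 6,  a[8] = 1,  a[9] = 1,  a[10] = 5,  a[11] = 3,  a[12] = 5,  a[13] = 0,  a[14] = 3,  a[15] = 2,  a[16] = 5,  a[17] = 5,  a[18] = 4,  a[19] = 1,  a[20] = 4,  a[21] = 0,  a[22] = 1,  a[23] = 3,  a[24] = 4,  a[25] = 4,  a[26] = 6,  a[27] = 5,  a[28] = 6,  a[29] = 0,  a[30] = 5,  a[31] = 1,  a[32] = 6,  a[33] = 6,  a[34] = 2,  a[35] = 4,  a[36] = 2,  a[37] = 0,  a[38] = 4,  a[39] = 5,  a[40] = 2,  a[41] = 2,  a[42] = 3,  a[43] = 6,  a[44] = 3,  a[45] = 0,  a[46] = 6,  a[47] = 4,  a[48] = 3,  a[49] = 3.
Since (a[48], a[49]) = (a[0], a[1]) = (3, 3) (two consecutive terms determine the rest), the sequence is periodic with period 48.
(3115 - 0) mod 48 = 43, so a[3115] = a[43] = 6.

6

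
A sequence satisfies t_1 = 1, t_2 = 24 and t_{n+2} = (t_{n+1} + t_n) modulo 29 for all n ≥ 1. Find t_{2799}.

We have t_1 = 1,  t_2 = 24,  t_3 = 25,  t_4 = 20,  t_5 = 16,  t_6 = 7,  t_7 = 23,  t_8 = 1,  t_9 = 24.
The sequence repeats with period 7.
So t_{2799} = t_{1 + ((2799-1) mod 7)} = t_6 = 7.

7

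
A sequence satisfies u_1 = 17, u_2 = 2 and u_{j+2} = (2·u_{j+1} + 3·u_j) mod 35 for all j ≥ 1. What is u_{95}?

5

u_1 = 17,  u_2 = 2,  u_3 = 20,  u_4 = 11,  u_5 = 12,  u_6 = 22,  u_7 = 10,  u_8 = 16,  u_9 = 27,  u_{10} = 32,  u_{11} = 5,  u_{12} = 1,  u_{13} = 17,  u_{14} = 2.
The sequence repeats with period 12.
So u_{95} = u_{1 + ((95-1) mod 12)} = u_{11} = 5.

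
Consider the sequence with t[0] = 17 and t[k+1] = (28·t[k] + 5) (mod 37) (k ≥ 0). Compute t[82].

We have t[0] = 17; t[1] = 0; t[2] = 5; t[3] = 34; t[4] = 32; t[5] = 13; t[6] = 36; t[7] = 14; t[8] = 27; t[9] = 21; t[10] = 1; t[11] = 33; t[12] = 4; t[13] = 6; t[14] = 25; t[15] = 2; t[16] = 24; t[17] = 11; t[18] = 17.
Since t[18] = t[0] = 17, the sequence is periodic with period 18.
So t[82] = t[0 + ((82-0) mod 18)] = t[10] = 1.

1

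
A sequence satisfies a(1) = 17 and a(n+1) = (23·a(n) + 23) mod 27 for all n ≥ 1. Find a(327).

14

We have a(1) = 17; a(2) = 9; a(3) = 14; a(4) = 21; a(5) = 20; a(6) = 24; a(7) = 8; a(8) = 18; a(9) = 5; a(10) = 3; a(11) = 11; a(12) = 6; a(13) = 26; a(14) = 0; a(15) = 23; a(16) = 12; a(17) = 2; a(18) = 15; a(19) = 17.
Since a(19) = a(1) = 17, the sequence is periodic with period 18.
(327 - 1) mod 18 = 2, so a(327) = a(3) = 14.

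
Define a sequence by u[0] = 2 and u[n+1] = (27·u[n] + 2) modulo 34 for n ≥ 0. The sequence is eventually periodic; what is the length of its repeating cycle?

16

Computing terms: u[0] = 2, u[1] = 22, u[2] = 18, u[3] = 12, u[4] = 20, u[5] = 32, u[6] = 16, u[7] = 26, u[8] = 24, u[9] = 4, u[10] = 8, u[11] = 14, u[12] = 6, u[13] = 28, u[14] = 10, u[15] = 0, u[16] = 2.
Since u[16] = u[0] = 2, the sequence is periodic with period 16.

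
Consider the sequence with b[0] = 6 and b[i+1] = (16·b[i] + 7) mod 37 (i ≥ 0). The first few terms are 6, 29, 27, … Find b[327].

Computing terms: b[0] = 6, b[1] = 29, b[2] = 27, b[3] = 32, b[4] = 1, b[5] = 23, b[6] = 5, b[7] = 13, b[8] = 30, b[9] = 6.
Since b[9] = b[0] = 6, the sequence is periodic with period 9.
(327 - 0) mod 9 = 3, so b[327] = b[3] = 32.

32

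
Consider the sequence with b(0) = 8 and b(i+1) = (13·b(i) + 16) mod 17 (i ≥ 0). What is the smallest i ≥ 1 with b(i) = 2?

3

Computing terms: b(0) = 8,  b(1) = 1,  b(2) = 12,  b(3) = 2,  b(4) = 8.
The sequence repeats with period 4.
The value 2 first appears (with i ≥ 1) at b(3).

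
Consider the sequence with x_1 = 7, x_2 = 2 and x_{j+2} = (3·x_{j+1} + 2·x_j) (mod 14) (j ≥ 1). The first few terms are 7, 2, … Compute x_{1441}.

0

Listing terms: x_1 = 7,  x_2 = 2,  x_3 = 6,  x_4 = 8,  x_5 = 8,  x_6 = 12,  x_7 = 10,  x_8 = 12,  x_9 = 0,  x_{10} = 10,  x_{11} = 2,  x_{12} = 12,  x_{13} = 12,  x_{14} = 4,  x_{15} = 8,  x_{16} = 4,  x_{17} = 0,  x_{18} = 8,  x_{19} = 10,  x_{20} = 4,  x_{21} = 4,  x_{22} = 6,  x_{23} = 12,  x_{24} = 6,  x_{25} = 0,  x_{26} = 12,  x_{27} = 8,  x_{28} = 6,  x_{29} = 6,  x_{30} = 2,  x_{31} = 4,  x_{32} = 2,  x_{33} = 0,  x_{34} = 4,  x_{35} = 12,  x_{36} = 2,  x_{37} = 2,  x_{38} = 10,  x_{39} = 6,  x_{40} = 10,  x_{41} = 0,  x_{42} = 6,  x_{43} = 4,  x_{44} = 10,  x_{45} = 10,  x_{46} = 8,  x_{47} = 2,  x_{48} = 8,  x_{49} = 0,  x_{50} = 2,  x_{51} = 6.
Since (x_{50}, x_{51}) = (x_2, x_3) = (2, 6) (two consecutive terms determine the rest), the sequence is eventually periodic: after a pre-period of length 1 it cycles with period 48.
For j ≥ 2, x_j depends only on (j - 2) mod 48. (1441 - 2) mod 48 = 47, so x_{1441} = x_{49} = 0.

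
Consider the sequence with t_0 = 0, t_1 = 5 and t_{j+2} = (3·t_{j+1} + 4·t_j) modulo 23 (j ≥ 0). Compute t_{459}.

10

t_0 = 0; t_1 = 5; t_2 = 15; t_3 = 19; t_4 = 2; t_5 = 13; t_6 = 1; t_7 = 9; t_8 = 8; t_9 = 14; t_{10} = 5; t_{11} = 2; t_{12} = 3; t_{13} = 17; t_{14} = 17; t_{15} = 4; t_{16} = 11; t_{17} = 3; t_{18} = 7; t_{19} = 10; t_{20} = 12; t_{21} = 7; t_{22} = 0; t_{23} = 5.
Since (t_{22}, t_{23}) = (t_0, t_1) = (0, 5) (two consecutive terms determine the rest), the sequence is periodic with period 22.
(459 - 0) mod 22 = 19, so t_{459} = t_{19} = 10.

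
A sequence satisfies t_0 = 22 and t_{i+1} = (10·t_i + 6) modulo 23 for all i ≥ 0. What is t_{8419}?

Computing terms: t_0 = 22; t_1 = 19; t_2 = 12; t_3 = 11; t_4 = 1; t_5 = 16; t_6 = 5; t_7 = 10; t_8 = 14; t_9 = 8; t_{10} = 17; t_{11} = 15; t_{12} = 18; t_{13} = 2; t_{14} = 3; t_{15} = 13; t_{16} = 21; t_{17} = 9; t_{18} = 4; t_{19} = 0; t_{20} = 6; t_{21} = 20; t_{22} = 22.
Since t_{22} = t_0 = 22, the sequence is periodic with period 22.
(8419 - 0) mod 22 = 15, so t_{8419} = t_{15} = 13.

13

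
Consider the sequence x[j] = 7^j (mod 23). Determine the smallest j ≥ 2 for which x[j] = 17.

x[1] = 7; x[2] = 3; x[3] = 21; x[4] = 9; x[5] = 17; x[6] = 4; x[7] = 5; x[8] = 12; x[9] = 15; x[10] = 13; x[11] = 22; x[12] = 16; x[13] = 20; x[14] = 2; x[15] = 14; x[16] = 6; x[17] = 19; x[18] = 18; x[19] = 11; x[20] = 8; x[21] = 10; x[22] = 1; x[23] = 7.
The sequence repeats with period 22.
The value 17 first appears (with j ≥ 2) at x[5].

5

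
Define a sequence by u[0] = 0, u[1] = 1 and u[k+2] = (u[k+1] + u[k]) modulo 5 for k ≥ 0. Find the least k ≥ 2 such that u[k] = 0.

Listing terms: u[0] = 0,  u[1] = 1,  u[2] = 1,  u[3] = 2,  u[4] = 3,  u[5] = 0,  u[6] = 3,  u[7] = 3,  u[8] = 1,  u[9] = 4,  u[10] = 0,  u[11] = 4,  u[12] = 4,  u[13] = 3,  u[14] = 2,  u[15] = 0,  u[16] = 2,  u[17] = 2,  u[18] = 4,  u[19] = 1,  u[20] = 0,  u[21] = 1.
The sequence repeats with period 20.
The value 0 first appears (with k ≥ 2) at u[5].

5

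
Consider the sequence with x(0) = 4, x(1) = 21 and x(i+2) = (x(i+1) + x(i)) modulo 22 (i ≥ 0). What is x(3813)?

2

Computing terms: x(0) = 4, x(1) = 21, x(2) = 3, x(3) = 2, x(4) = 5, x(5) = 7, x(6) = 12, x(7) = 19, x(8) = 9, x(9) = 6, x(10) = 15, x(11) = 21, x(12) = 14, x(13) = 13, x(14) = 5, x(15) = 18, x(16) = 1, x(17) = 19, x(18) = 20, x(19) = 17, x(20) = 15, x(21) = 10, x(22) = 3, x(23) = 13, x(24) = 16, x(25) = 7, x(26) = 1, x(27) = 8, x(28) = 9, x(29) = 17, x(30) = 4, x(31) = 21.
Since (x(30), x(31)) = (x(0), x(1)) = (4, 21) (two consecutive terms determine the rest), the sequence is periodic with period 30.
So x(3813) = x(0 + ((3813-0) mod 30)) = x(3) = 2.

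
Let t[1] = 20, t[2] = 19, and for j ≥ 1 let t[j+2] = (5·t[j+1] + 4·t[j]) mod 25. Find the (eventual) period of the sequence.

Listing terms: t[1] = 20, t[2] = 19, t[3] = 0, t[4] = 1, t[5] = 5, t[6] = 4, t[7] = 15, t[8] = 16, t[9] = 15, t[10] = 14, t[11] = 5, t[12] = 6, t[13] = 0, t[14] = 24, t[15] = 20, t[16] = 21, t[17] = 10, t[18] = 9, t[19] = 10, t[20] = 11, t[21] = 20, t[22] = 19.
Since (t[21], t[22]) = (t[1], t[2]) = (20, 19) (two consecutive terms determine the rest), the sequence is periodic with period 20.

20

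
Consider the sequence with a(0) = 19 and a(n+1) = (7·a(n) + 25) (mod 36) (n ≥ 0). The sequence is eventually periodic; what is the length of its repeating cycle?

18

Listing terms: a(0) = 19,  a(1) = 14,  a(2) = 15,  a(3) = 22,  a(4) = 35,  a(5) = 18,  a(6) = 7,  a(7) = 2,  a(8) = 3,  a(9) = 10,  a(10) = 23,  a(11) = 6,  a(12) = 31,  a(13) = 26,  a(14) = 27,  a(15) = 34,  a(16) = 11,  a(17) = 30,  a(18) = 19.
The sequence repeats with period 18.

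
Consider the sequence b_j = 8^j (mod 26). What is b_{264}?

14

Listing terms: b_1 = 8; b_2 = 12; b_3 = 18; b_4 = 14; b_5 = 8.
Since b_5 = b_1 = 8, the sequence is periodic with period 4.
(264 - 1) mod 4 = 3, so b_{264} = b_4 = 14.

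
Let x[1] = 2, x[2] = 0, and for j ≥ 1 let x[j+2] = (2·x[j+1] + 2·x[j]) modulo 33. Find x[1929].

25

We have x[1] = 2, x[2] = 0, x[3] = 4, x[4] = 8, x[5] = 24, x[6] = 31, x[7] = 11, x[8] = 18, x[9] = 25, x[10] = 20, x[11] = 24, x[12] = 22, x[13] = 26, x[14] = 30, x[15] = 13, x[16] = 20, x[17] = 0, x[18] = 7, x[19] = 14, x[20] = 9, x[21] = 13, x[22] = 11, x[23] = 15, x[24] = 19, x[25] = 2, x[26] = 9, x[27] = 22, x[28] = 29, x[29] = 3, x[30] = 31, x[31] = 2, x[32] = 0.
The sequence repeats with period 30.
So x[1929] = x[1 + ((1929-1) mod 30)] = x[9] = 25.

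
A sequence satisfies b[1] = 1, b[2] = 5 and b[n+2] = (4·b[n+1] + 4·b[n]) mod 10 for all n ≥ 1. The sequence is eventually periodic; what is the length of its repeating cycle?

3

b[1] = 1, b[2] = 5, b[3] = 4, b[4] = 6, b[5] = 0, b[6] = 4, b[7] = 6.
Since (b[6], b[7]) = (b[3], b[4]) = (4, 6) (two consecutive terms determine the rest), the sequence is eventually periodic: after a pre-period of length 2 it cycles with period 3.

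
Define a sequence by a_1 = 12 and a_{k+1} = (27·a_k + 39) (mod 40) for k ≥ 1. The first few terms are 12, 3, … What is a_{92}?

Listing terms: a_1 = 12,  a_2 = 3,  a_3 = 0,  a_4 = 39,  a_5 = 12.
Since a_5 = a_1 = 12, the sequence is periodic with period 4.
So a_{92} = a_{1 + ((92-1) mod 4)} = a_4 = 39.

39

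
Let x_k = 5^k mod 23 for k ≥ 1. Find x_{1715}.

Computing terms: x_1 = 5, x_2 = 2, x_3 = 10, x_4 = 4, x_5 = 20, x_6 = 8, x_7 = 17, x_8 = 16, x_9 = 11, x_{10} = 9, x_{11} = 22, x_{12} = 18, x_{13} = 21, x_{14} = 13, x_{15} = 19, x_{16} = 3, x_{17} = 15, x_{18} = 6, x_{19} = 7, x_{20} = 12, x_{21} = 14, x_{22} = 1, x_{23} = 5.
The sequence repeats with period 22.
So x_{1715} = x_{1 + ((1715-1) mod 22)} = x_{21} = 14.

14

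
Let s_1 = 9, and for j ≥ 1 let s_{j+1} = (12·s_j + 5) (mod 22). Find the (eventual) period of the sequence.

11

Computing terms: s_1 = 9, s_2 = 3, s_3 = 19, s_4 = 13, s_5 = 7, s_6 = 1, s_7 = 17, s_8 = 11, s_9 = 5, s_{10} = 21, s_{11} = 15, s_{12} = 9.
The sequence repeats with period 11.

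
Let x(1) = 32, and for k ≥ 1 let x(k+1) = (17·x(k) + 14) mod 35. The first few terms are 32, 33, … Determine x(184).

24

Computing terms: x(1) = 32,  x(2) = 33,  x(3) = 15,  x(4) = 24,  x(5) = 2,  x(6) = 13,  x(7) = 25,  x(8) = 19,  x(9) = 22,  x(10) = 3,  x(11) = 30,  x(12) = 34,  x(13) = 32.
Since x(13) = x(1) = 32, the sequence is periodic with period 12.
So x(184) = x(1 + ((184-1) mod 12)) = x(4) = 24.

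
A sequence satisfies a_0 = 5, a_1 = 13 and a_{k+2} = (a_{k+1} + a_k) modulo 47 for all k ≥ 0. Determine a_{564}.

Computing terms: a_0 = 5; a_1 = 13; a_2 = 18; a_3 = 31; a_4 = 2; a_5 = 33; a_6 = 35; a_7 = 21; a_8 = 9; a_9 = 30; a_{10} = 39; a_{11} = 22; a_{12} = 14; a_{13} = 36; a_{14} = 3; a_{15} = 39; a_{16} = 42; a_{17} = 34; a_{18} = 29; a_{19} = 16; a_{20} = 45; a_{21} = 14; a_{22} = 12; a_{23} = 26; a_{24} = 38; a_{25} = 17; a_{26} = 8; a_{27} = 25; a_{28} = 33; a_{29} = 11; a_{30} = 44; a_{31} = 8; a_{32} = 5; a_{33} = 13.
The sequence repeats with period 32.
(564 - 0) mod 32 = 20, so a_{564} = a_{20} = 45.

45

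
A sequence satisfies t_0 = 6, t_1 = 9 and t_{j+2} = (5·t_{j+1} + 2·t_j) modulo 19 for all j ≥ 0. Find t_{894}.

Computing terms: t_0 = 6; t_1 = 9; t_2 = 0; t_3 = 18; t_4 = 14; t_5 = 11; t_6 = 7; t_7 = 0; t_8 = 14; t_9 = 13; t_{10} = 17; t_{11} = 16; t_{12} = 0; t_{13} = 13; t_{14} = 8; t_{15} = 9; t_{16} = 4; t_{17} = 0; t_{18} = 8; t_{19} = 2; t_{20} = 7; t_{21} = 1; t_{22} = 0; t_{23} = 2; t_{24} = 10; t_{25} = 16; t_{26} = 5; t_{27} = 0; t_{28} = 10; t_{29} = 12; t_{30} = 4; t_{31} = 6; t_{32} = 0; t_{33} = 12; t_{34} = 3; t_{35} = 1; t_{36} = 11; t_{37} = 0; t_{38} = 3; t_{39} = 15; t_{40} = 5; t_{41} = 17; t_{42} = 0; t_{43} = 15; t_{44} = 18; t_{45} = 6; t_{46} = 9.
The sequence repeats with period 45.
(894 - 0) mod 45 = 39, so t_{894} = t_{39} = 15.

15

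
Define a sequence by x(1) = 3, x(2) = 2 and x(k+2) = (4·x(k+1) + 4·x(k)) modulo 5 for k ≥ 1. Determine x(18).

Listing terms: x(1) = 3, x(2) = 2, x(3) = 0, x(4) = 3, x(5) = 2.
The sequence repeats with period 3.
(18 - 1) mod 3 = 2, so x(18) = x(3) = 0.

0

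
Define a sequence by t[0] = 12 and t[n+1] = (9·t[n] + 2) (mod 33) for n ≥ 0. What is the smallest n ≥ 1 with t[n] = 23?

5

Listing terms: t[0] = 12, t[1] = 11, t[2] = 2, t[3] = 20, t[4] = 17, t[5] = 23, t[6] = 11.
Since t[6] = t[1] = 11, the sequence is eventually periodic: after a pre-period of length 1 it cycles with period 5.
The value 23 first appears (with n ≥ 1) at t[5].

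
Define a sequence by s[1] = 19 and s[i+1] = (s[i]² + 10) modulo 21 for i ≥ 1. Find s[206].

14

Listing terms: s[1] = 19, s[2] = 14, s[3] = 17, s[4] = 5, s[5] = 14.
Since s[5] = s[2] = 14, the sequence is eventually periodic: after a pre-period of length 1 it cycles with period 3.
For i ≥ 2, s[i] depends only on (i - 2) mod 3. (206 - 2) mod 3 = 0, so s[206] = s[2] = 14.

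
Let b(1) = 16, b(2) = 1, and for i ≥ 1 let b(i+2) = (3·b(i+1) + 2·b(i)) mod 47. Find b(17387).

b(1) = 16,  b(2) = 1,  b(3) = 35,  b(4) = 13,  b(5) = 15,  b(6) = 24,  b(7) = 8,  b(8) = 25,  b(9) = 44,  b(10) = 41,  b(11) = 23,  b(12) = 10,  b(13) = 29,  b(14) = 13,  b(15) = 3,  b(16) = 35,  b(17) = 17,  b(18) = 27,  b(19) = 21,  b(20) = 23,  b(21) = 17,  b(22) = 3,  b(23) = 43,  b(24) = 41,  b(25) = 21,  b(26) = 4,  b(27) = 7,  b(28) = 29,  b(29) = 7,  b(30) = 32,  b(31) = 16,  b(32) = 18,  b(33) = 39,  b(34) = 12,  b(35) = 20,  b(36) = 37,  b(37) = 10,  b(38) = 10,  b(39) = 3,  b(40) = 29,  b(41) = 46,  b(42) = 8,  b(43) = 22,  b(44) = 35,  b(45) = 8,  b(46) = 0,  b(47) = 16,  b(48) = 1.
Since (b(47), b(48)) = (b(1), b(2)) = (16, 1) (two consecutive terms determine the rest), the sequence is periodic with period 46.
(17387 - 1) mod 46 = 44, so b(17387) = b(45) = 8.

8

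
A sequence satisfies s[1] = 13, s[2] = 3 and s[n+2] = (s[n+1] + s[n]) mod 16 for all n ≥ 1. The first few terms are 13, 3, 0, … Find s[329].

Listing terms: s[1] = 13; s[2] = 3; s[3] = 0; s[4] = 3; s[5] = 3; s[6] = 6; s[7] = 9; s[8] = 15; s[9] = 8; s[10] = 7; s[11] = 15; s[12] = 6; s[13] = 5; s[14] = 11; s[15] = 0; s[16] = 11; s[17] = 11; s[18] = 6; s[19] = 1; s[20] = 7; s[21] = 8; s[22] = 15; s[23] = 7; s[24] = 6; s[25] = 13; s[26] = 3.
Since (s[25], s[26]) = (s[1], s[2]) = (13, 3) (two consecutive terms determine the rest), the sequence is periodic with period 24.
So s[329] = s[1 + ((329-1) mod 24)] = s[17] = 11.

11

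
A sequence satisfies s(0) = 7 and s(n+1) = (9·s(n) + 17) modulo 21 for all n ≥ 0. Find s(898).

17

Computing terms: s(0) = 7,  s(1) = 17,  s(2) = 2,  s(3) = 14,  s(4) = 17.
Since s(4) = s(1) = 17, the sequence is eventually periodic: after a pre-period of length 1 it cycles with period 3.
For n ≥ 1, s(n) depends only on (n - 1) mod 3. (898 - 1) mod 3 = 0, so s(898) = s(1) = 17.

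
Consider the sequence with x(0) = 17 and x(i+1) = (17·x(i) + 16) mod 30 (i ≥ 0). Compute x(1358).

11

Listing terms: x(0) = 17; x(1) = 5; x(2) = 11; x(3) = 23; x(4) = 17.
The sequence repeats with period 4.
(1358 - 0) mod 4 = 2, so x(1358) = x(2) = 11.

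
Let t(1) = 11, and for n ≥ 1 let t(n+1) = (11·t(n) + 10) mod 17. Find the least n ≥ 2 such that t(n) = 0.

6

Computing terms: t(1) = 11, t(2) = 12, t(3) = 6, t(4) = 8, t(5) = 13, t(6) = 0, t(7) = 10, t(8) = 1, t(9) = 4, t(10) = 3, t(11) = 9, t(12) = 7, t(13) = 2, t(14) = 15, t(15) = 5, t(16) = 14, t(17) = 11.
Since t(17) = t(1) = 11, the sequence is periodic with period 16.
The value 0 first appears (with n ≥ 2) at t(6).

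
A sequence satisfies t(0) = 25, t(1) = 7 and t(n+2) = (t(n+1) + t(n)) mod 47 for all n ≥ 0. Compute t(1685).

31

We have t(0) = 25, t(1) = 7, t(2) = 32, t(3) = 39, t(4) = 24, t(5) = 16, t(6) = 40, t(7) = 9, t(8) = 2, t(9) = 11, t(10) = 13, t(11) = 24, t(12) = 37, t(13) = 14, t(14) = 4, t(15) = 18, t(16) = 22, t(17) = 40, t(18) = 15, t(19) = 8, t(20) = 23, t(21) = 31, t(22) = 7, t(23) = 38, t(24) = 45, t(25) = 36, t(26) = 34, t(27) = 23, t(28) = 10, t(29) = 33, t(30) = 43, t(31) = 29, t(32) = 25, t(33) = 7.
Since (t(32), t(33)) = (t(0), t(1)) = (25, 7) (two consecutive terms determine the rest), the sequence is periodic with period 32.
(1685 - 0) mod 32 = 21, so t(1685) = t(21) = 31.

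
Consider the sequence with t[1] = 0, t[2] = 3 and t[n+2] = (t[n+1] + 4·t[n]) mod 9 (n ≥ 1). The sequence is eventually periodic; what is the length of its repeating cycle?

8

We have t[1] = 0; t[2] = 3; t[3] = 3; t[4] = 6; t[5] = 0; t[6] = 6; t[7] = 6; t[8] = 3; t[9] = 0; t[10] = 3.
Since (t[9], t[10]) = (t[1], t[2]) = (0, 3) (two consecutive terms determine the rest), the sequence is periodic with period 8.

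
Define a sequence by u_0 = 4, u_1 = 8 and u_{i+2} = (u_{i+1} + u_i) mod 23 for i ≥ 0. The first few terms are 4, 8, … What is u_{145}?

8

We have u_0 = 4,  u_1 = 8,  u_2 = 12,  u_3 = 20,  u_4 = 9,  u_5 = 6,  u_6 = 15,  u_7 = 21,  u_8 = 13,  u_9 = 11,  u_{10} = 1,  u_{11} = 12,  u_{12} = 13,  u_{13} = 2,  u_{14} = 15,  u_{15} = 17,  u_{16} = 9,  u_{17} = 3,  u_{18} = 12,  u_{19} = 15,  u_{20} = 4,  u_{21} = 19,  u_{22} = 0,  u_{23} = 19,  u_{24} = 19,  u_{25} = 15,  u_{26} = 11,  u_{27} = 3,  u_{28} = 14,  u_{29} = 17,  u_{30} = 8,  u_{31} = 2,  u_{32} = 10,  u_{33} = 12,  u_{34} = 22,  u_{35} = 11,  u_{36} = 10,  u_{37} = 21,  u_{38} = 8,  u_{39} = 6,  u_{40} = 14,  u_{41} = 20,  u_{42} = 11,  u_{43} = 8,  u_{44} = 19,  u_{45} = 4,  u_{46} = 0,  u_{47} = 4,  u_{48} = 4,  u_{49} = 8.
The sequence repeats with period 48.
(145 - 0) mod 48 = 1, so u_{145} = u_1 = 8.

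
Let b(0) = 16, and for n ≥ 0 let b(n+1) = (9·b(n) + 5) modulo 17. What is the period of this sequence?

8

We have b(0) = 16,  b(1) = 13,  b(2) = 3,  b(3) = 15,  b(4) = 4,  b(5) = 7,  b(6) = 0,  b(7) = 5,  b(8) = 16.
The sequence repeats with period 8.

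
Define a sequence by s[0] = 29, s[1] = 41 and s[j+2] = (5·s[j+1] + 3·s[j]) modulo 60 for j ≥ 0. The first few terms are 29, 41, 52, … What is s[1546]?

7

s[0] = 29,  s[1] = 41,  s[2] = 52,  s[3] = 23,  s[4] = 31,  s[5] = 44,  s[6] = 13,  s[7] = 17,  s[8] = 4,  s[9] = 11,  s[10] = 7,  s[11] = 8,  s[12] = 1,  s[13] = 29,  s[14] = 28,  s[15] = 47,  s[16] = 19,  s[17] = 56,  s[18] = 37,  s[19] = 53,  s[20] = 16,  s[21] = 59,  s[22] = 43,  s[23] = 32,  s[24] = 49,  s[25] = 41,  s[26] = 52.
Since (s[25], s[26]) = (s[1], s[2]) = (41, 52) (two consecutive terms determine the rest), the sequence is eventually periodic: after a pre-period of length 1 it cycles with period 24.
For j ≥ 1, s[j] depends only on (j - 1) mod 24. (1546 - 1) mod 24 = 9, so s[1546] = s[10] = 7.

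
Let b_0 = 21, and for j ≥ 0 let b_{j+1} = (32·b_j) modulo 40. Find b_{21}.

32

Computing terms: b_0 = 21, b_1 = 32, b_2 = 24, b_3 = 8, b_4 = 16, b_5 = 32.
Since b_5 = b_1 = 32, the sequence is eventually periodic: after a pre-period of length 1 it cycles with period 4.
For j ≥ 1, b_j depends only on (j - 1) mod 4. (21 - 1) mod 4 = 0, so b_{21} = b_1 = 32.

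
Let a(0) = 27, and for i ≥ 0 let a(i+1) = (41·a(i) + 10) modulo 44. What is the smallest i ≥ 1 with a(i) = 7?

Listing terms: a(0) = 27; a(1) = 17; a(2) = 3; a(3) = 1; a(4) = 7; a(5) = 33; a(6) = 43; a(7) = 13; a(8) = 15; a(9) = 9; a(10) = 27.
Since a(10) = a(0) = 27, the sequence is periodic with period 10.
The value 7 first appears (with i ≥ 1) at a(4).

4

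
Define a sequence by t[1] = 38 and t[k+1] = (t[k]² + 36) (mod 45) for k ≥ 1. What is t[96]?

31

t[1] = 38, t[2] = 40, t[3] = 16, t[4] = 22, t[5] = 25, t[6] = 31, t[7] = 7, t[8] = 40.
Since t[8] = t[2] = 40, the sequence is eventually periodic: after a pre-period of length 1 it cycles with period 6.
For k ≥ 2, t[k] depends only on (k - 2) mod 6. (96 - 2) mod 6 = 4, so t[96] = t[6] = 31.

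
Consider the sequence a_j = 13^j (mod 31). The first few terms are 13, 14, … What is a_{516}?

16

Computing terms: a_1 = 13, a_2 = 14, a_3 = 27, a_4 = 10, a_5 = 6, a_6 = 16, a_7 = 22, a_8 = 7, a_9 = 29, a_{10} = 5, a_{11} = 3, a_{12} = 8, a_{13} = 11, a_{14} = 19, a_{15} = 30, a_{16} = 18, a_{17} = 17, a_{18} = 4, a_{19} = 21, a_{20} = 25, a_{21} = 15, a_{22} = 9, a_{23} = 24, a_{24} = 2, a_{25} = 26, a_{26} = 28, a_{27} = 23, a_{28} = 20, a_{29} = 12, a_{30} = 1, a_{31} = 13.
The sequence repeats with period 30.
So a_{516} = a_{1 + ((516-1) mod 30)} = a_6 = 16.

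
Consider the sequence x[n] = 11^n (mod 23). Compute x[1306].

8

Computing terms: x[1] = 11,  x[2] = 6,  x[3] = 20,  x[4] = 13,  x[5] = 5,  x[6] = 9,  x[7] = 7,  x[8] = 8,  x[9] = 19,  x[10] = 2,  x[11] = 22,  x[12] = 12,  x[13] = 17,  x[14] = 3,  x[15] = 10,  x[16] = 18,  x[17] = 14,  x[18] = 16,  x[19] = 15,  x[20] = 4,  x[21] = 21,  x[22] = 1,  x[23] = 11.
Since x[23] = x[1] = 11, the sequence is periodic with period 22.
So x[1306] = x[1 + ((1306-1) mod 22)] = x[8] = 8.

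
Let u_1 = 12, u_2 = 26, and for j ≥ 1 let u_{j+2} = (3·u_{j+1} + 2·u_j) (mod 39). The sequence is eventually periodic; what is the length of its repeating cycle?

12

u_1 = 12,  u_2 = 26,  u_3 = 24,  u_4 = 7,  u_5 = 30,  u_6 = 26,  u_7 = 21,  u_8 = 37,  u_9 = 36,  u_{10} = 26,  u_{11} = 33,  u_{12} = 34,  u_{13} = 12,  u_{14} = 26.
The sequence repeats with period 12.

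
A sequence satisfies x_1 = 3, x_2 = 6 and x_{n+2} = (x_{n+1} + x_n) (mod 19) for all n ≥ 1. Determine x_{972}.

3

Computing terms: x_1 = 3,  x_2 = 6,  x_3 = 9,  x_4 = 15,  x_5 = 5,  x_6 = 1,  x_7 = 6,  x_8 = 7,  x_9 = 13,  x_{10} = 1,  x_{11} = 14,  x_{12} = 15,  x_{13} = 10,  x_{14} = 6,  x_{15} = 16,  x_{16} = 3,  x_{17} = 0,  x_{18} = 3,  x_{19} = 3,  x_{20} = 6.
The sequence repeats with period 18.
So x_{972} = x_{1 + ((972-1) mod 18)} = x_{18} = 3.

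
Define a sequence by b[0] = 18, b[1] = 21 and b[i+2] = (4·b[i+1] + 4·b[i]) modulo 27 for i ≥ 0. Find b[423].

Listing terms: b[0] = 18,  b[1] = 21,  b[2] = 21,  b[3] = 6,  b[4] = 0,  b[5] = 24,  b[6] = 15,  b[7] = 21,  b[8] = 9,  b[9] = 12,  b[10] = 3,  b[11] = 6,  b[12] = 9,  b[13] = 6,  b[14] = 6,  b[15] = 21,  b[16] = 0,  b[17] = 3,  b[18] = 12,  b[19] = 6,  b[20] = 18,  b[21] = 15,  b[22] = 24,  b[23] = 21,  b[24] = 18,  b[25] = 21.
Since (b[24], b[25]) = (b[0], b[1]) = (18, 21) (two consecutive terms determine the rest), the sequence is periodic with period 24.
(423 - 0) mod 24 = 15, so b[423] = b[15] = 21.

21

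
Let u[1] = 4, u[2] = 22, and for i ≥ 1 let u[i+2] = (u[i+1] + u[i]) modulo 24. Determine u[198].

2

We have u[1] = 4; u[2] = 22; u[3] = 2; u[4] = 0; u[5] = 2; u[6] = 2; u[7] = 4; u[8] = 6; u[9] = 10; u[10] = 16; u[11] = 2; u[12] = 18; u[13] = 20; u[14] = 14; u[15] = 10; u[16] = 0; u[17] = 10; u[18] = 10; u[19] = 20; u[20] = 6; u[21] = 2; u[22] = 8; u[23] = 10; u[24] = 18; u[25] = 4; u[26] = 22.
The sequence repeats with period 24.
(198 - 1) mod 24 = 5, so u[198] = u[6] = 2.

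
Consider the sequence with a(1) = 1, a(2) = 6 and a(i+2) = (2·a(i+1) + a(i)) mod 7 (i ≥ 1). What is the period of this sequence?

We have a(1) = 1; a(2) = 6; a(3) = 6; a(4) = 4; a(5) = 0; a(6) = 4; a(7) = 1; a(8) = 6.
The sequence repeats with period 6.

6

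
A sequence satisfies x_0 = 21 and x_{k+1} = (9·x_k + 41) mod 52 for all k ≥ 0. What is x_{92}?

We have x_0 = 21; x_1 = 22; x_2 = 31; x_3 = 8; x_4 = 9; x_5 = 18; x_6 = 47; x_7 = 48; x_8 = 5; x_9 = 34; x_{10} = 35; x_{11} = 44; x_{12} = 21.
Since x_{12} = x_0 = 21, the sequence is periodic with period 12.
(92 - 0) mod 12 = 8, so x_{92} = x_8 = 5.

5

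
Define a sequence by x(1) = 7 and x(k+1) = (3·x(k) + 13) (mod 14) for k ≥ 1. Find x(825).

We have x(1) = 7,  x(2) = 6,  x(3) = 3,  x(4) = 8,  x(5) = 9,  x(6) = 12,  x(7) = 7.
Since x(7) = x(1) = 7, the sequence is periodic with period 6.
So x(825) = x(1 + ((825-1) mod 6)) = x(3) = 3.

3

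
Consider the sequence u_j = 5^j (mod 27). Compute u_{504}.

1

u_1 = 5; u_2 = 25; u_3 = 17; u_4 = 4; u_5 = 20; u_6 = 19; u_7 = 14; u_8 = 16; u_9 = 26; u_{10} = 22; u_{11} = 2; u_{12} = 10; u_{13} = 23; u_{14} = 7; u_{15} = 8; u_{16} = 13; u_{17} = 11; u_{18} = 1; u_{19} = 5.
Since u_{19} = u_1 = 5, the sequence is periodic with period 18.
So u_{504} = u_{1 + ((504-1) mod 18)} = u_{18} = 1.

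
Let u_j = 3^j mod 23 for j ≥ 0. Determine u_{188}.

u_0 = 1,  u_1 = 3,  u_2 = 9,  u_3 = 4,  u_4 = 12,  u_5 = 13,  u_6 = 16,  u_7 = 2,  u_8 = 6,  u_9 = 18,  u_{10} = 8,  u_{11} = 1.
Since u_{11} = u_0 = 1, the sequence is periodic with period 11.
So u_{188} = u_{0 + ((188-0) mod 11)} = u_1 = 3.

3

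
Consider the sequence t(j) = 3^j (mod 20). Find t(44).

We have t(1) = 3,  t(2) = 9,  t(3) = 7,  t(4) = 1,  t(5) = 3.
Since t(5) = t(1) = 3, the sequence is periodic with period 4.
(44 - 1) mod 4 = 3, so t(44) = t(4) = 1.

1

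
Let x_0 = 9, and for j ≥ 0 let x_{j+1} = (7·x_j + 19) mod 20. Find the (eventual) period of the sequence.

Listing terms: x_0 = 9; x_1 = 2; x_2 = 13; x_3 = 10; x_4 = 9.
The sequence repeats with period 4.

4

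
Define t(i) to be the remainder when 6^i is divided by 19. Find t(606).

7

We have t(1) = 6, t(2) = 17, t(3) = 7, t(4) = 4, t(5) = 5, t(6) = 11, t(7) = 9, t(8) = 16, t(9) = 1, t(10) = 6.
Since t(10) = t(1) = 6, the sequence is periodic with period 9.
(606 - 1) mod 9 = 2, so t(606) = t(3) = 7.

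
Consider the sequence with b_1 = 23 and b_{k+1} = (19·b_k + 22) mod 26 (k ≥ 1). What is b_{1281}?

b_1 = 23; b_2 = 17; b_3 = 7; b_4 = 25; b_5 = 3; b_6 = 1; b_7 = 15; b_8 = 21; b_9 = 5; b_{10} = 13; b_{11} = 9; b_{12} = 11; b_{13} = 23.
Since b_{13} = b_1 = 23, the sequence is periodic with period 12.
So b_{1281} = b_{1 + ((1281-1) mod 12)} = b_9 = 5.

5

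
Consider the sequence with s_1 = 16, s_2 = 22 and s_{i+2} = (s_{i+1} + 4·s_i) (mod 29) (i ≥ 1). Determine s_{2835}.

Computing terms: s_1 = 16, s_2 = 22, s_3 = 28, s_4 = 0, s_5 = 25, s_6 = 25, s_7 = 9, s_8 = 22, s_9 = 0, s_{10} = 1, s_{11} = 1, s_{12} = 5, s_{13} = 9, s_{14} = 0, s_{15} = 7, s_{16} = 7, s_{17} = 6, s_{18} = 5, s_{19} = 0, s_{20} = 20, s_{21} = 20, s_{22} = 13, s_{23} = 6, s_{24} = 0, s_{25} = 24, s_{26} = 24, s_{27} = 4, s_{28} = 13, s_{29} = 0, s_{30} = 23, s_{31} = 23, s_{32} = 28, s_{33} = 4, s_{34} = 0, s_{35} = 16, s_{36} = 16, s_{37} = 22.
The sequence repeats with period 35.
So s_{2835} = s_{1 + ((2835-1) mod 35)} = s_{35} = 16.

16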